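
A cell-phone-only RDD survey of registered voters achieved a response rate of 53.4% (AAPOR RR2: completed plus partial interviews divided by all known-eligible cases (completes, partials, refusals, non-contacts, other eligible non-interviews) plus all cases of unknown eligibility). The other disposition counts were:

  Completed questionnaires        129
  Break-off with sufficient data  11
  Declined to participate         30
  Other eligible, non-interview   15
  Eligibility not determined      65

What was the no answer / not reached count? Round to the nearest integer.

12

Top → 129 + 11 = 140
RR2 = 140 / D = 0.534
D = 140 / 0.534 = 262.2
Other denominator terms total 250
no answer / not reached = 262.2 − 250 ≈ 12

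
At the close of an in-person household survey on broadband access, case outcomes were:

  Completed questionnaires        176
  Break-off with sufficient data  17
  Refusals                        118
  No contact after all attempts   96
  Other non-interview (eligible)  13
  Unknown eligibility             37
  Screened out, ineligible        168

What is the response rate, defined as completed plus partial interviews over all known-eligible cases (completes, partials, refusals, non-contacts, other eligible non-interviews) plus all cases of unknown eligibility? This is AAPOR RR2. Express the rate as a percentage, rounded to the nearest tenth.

Top = 176 + 17 = 193
Denom = 176 + 17 + 118 + 96 + 13 + 37 = 457
RR2 = 193 / 457 = 0.4223

42.2%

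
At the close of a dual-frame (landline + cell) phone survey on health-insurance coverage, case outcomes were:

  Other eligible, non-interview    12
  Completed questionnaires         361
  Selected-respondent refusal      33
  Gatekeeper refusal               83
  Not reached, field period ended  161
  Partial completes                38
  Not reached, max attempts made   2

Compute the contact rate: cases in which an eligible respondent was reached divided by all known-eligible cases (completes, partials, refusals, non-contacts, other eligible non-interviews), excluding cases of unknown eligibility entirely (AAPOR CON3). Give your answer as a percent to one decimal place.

Declined to participate = 83 + 33 = 116
No contact after all attempts = 161 + 2 = 163
Numerator = 361 + 38 + 116 + 12 = 527
Denominator = 361 + 38 + 116 + 163 + 12 = 690
CON3 = 527 / 690 = 0.7638

76.4%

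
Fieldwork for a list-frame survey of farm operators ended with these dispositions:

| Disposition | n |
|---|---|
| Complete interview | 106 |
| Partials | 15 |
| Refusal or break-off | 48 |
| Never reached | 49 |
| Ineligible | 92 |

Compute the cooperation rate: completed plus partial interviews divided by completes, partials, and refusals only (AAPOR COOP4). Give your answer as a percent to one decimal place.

Num → 106 + 15 = 121
Denominator → 106 + 15 + 48 = 169
COOP4 = 121 / 169 = 0.7160

71.6%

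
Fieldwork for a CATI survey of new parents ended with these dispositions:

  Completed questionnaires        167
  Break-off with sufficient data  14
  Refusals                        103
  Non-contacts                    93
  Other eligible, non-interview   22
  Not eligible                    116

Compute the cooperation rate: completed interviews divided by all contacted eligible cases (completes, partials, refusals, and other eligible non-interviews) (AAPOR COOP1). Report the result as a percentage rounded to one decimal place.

Numerator = 167
Base = 167 + 14 + 103 + 22 = 306
COOP1 = 167 / 306 = 0.5458

54.6%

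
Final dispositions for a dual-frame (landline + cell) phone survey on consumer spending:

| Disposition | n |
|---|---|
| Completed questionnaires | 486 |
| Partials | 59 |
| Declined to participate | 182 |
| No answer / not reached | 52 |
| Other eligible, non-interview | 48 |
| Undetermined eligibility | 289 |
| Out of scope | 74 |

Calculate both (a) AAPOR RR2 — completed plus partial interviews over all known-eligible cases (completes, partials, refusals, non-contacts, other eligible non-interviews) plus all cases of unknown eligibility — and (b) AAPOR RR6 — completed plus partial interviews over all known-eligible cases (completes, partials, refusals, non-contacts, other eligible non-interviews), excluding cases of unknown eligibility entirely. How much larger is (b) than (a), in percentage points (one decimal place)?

Top → 486 + 59 = 545
Base → 486 + 59 + 182 + 52 + 48 + 289 = 1116
RR2 = 545 / 1116 = 0.4884
Base → 486 + 59 + 182 + 52 + 48 = 827
RR6 = 545 / 827 = 0.6590
Difference = 65.90 − 48.84 = 17.06 percentage points

17.1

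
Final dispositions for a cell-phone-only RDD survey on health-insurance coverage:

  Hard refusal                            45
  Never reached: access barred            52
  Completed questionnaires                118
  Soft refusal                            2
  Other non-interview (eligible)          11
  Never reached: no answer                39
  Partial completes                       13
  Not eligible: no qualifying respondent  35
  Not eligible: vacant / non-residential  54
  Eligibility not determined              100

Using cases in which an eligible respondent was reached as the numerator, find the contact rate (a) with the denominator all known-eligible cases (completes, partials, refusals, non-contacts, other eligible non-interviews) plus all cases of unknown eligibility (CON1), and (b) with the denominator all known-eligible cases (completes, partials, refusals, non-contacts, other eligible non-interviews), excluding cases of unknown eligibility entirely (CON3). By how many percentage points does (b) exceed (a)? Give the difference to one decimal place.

Declined to participate = 45 + 2 = 47
No contact after all attempts = 39 + 52 = 91
Screened out, ineligible = 35 + 54 = 89
Top → 118 + 13 + 47 + 11 = 189
Denominator → 118 + 13 + 47 + 91 + 11 + 100 = 380
CON1 = 189 / 380 = 0.4974
Denominator → 118 + 13 + 47 + 91 + 11 = 280
CON3 = 189 / 280 = 0.6750
Difference = 67.50 − 49.74 = 17.76 percentage points

17.8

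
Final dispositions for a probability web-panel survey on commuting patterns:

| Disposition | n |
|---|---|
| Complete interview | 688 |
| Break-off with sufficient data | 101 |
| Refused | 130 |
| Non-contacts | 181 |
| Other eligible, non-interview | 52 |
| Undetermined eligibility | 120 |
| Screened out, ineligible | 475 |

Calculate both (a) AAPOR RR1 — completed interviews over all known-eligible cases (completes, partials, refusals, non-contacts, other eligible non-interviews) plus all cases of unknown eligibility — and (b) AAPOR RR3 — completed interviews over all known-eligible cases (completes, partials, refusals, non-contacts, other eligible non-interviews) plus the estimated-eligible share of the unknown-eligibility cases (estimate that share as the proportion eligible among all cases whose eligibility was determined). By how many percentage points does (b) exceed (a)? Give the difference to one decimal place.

1.5

Num = 688
Denom = 688 + 101 + 130 + 181 + 52 + 120 = 1272
RR1 = 688 / 1272 = 0.5409
Known eligible = 688 + 101 + 130 + 181 + 52 = 1152
e = 1152 / (1152 + 475) = 1152 / 1627 = 0.7081
Eligible share of unknowns = 0.7081 × 120 = 84.97
Denom = 1152 + 84.97 = 1236.97
RR3 = 688 / 1236.97 = 0.5562
Difference = 55.62 − 54.09 = 1.53 percentage points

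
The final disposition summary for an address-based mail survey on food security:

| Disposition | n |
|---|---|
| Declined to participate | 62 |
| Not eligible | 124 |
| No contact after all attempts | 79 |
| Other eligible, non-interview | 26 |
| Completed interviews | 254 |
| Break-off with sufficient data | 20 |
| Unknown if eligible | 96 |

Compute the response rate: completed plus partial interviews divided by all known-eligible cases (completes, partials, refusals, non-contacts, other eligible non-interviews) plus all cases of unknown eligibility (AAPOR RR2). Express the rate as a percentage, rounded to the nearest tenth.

Top: 254 + 20 = 274
Base: 254 + 20 + 62 + 79 + 26 + 96 = 537
RR2 = 274 / 537 = 0.5102

51.0%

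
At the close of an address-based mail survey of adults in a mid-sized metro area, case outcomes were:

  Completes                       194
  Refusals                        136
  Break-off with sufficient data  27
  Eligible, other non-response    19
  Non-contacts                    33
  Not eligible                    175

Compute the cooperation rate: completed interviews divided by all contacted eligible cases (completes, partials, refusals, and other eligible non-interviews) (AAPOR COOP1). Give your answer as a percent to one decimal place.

Num: 194
Base: 194 + 27 + 136 + 19 = 376
COOP1 = 194 / 376 = 0.5160

51.6%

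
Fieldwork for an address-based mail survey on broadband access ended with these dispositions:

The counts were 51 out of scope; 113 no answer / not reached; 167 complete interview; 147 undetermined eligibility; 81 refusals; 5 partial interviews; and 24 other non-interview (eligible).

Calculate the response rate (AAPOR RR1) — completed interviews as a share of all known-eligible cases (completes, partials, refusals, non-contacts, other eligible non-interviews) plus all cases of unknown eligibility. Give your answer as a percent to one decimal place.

Numerator: 167
Base: 167 + 5 + 81 + 113 + 24 + 147 = 537
RR1 = 167 / 537 = 0.3110

31.1%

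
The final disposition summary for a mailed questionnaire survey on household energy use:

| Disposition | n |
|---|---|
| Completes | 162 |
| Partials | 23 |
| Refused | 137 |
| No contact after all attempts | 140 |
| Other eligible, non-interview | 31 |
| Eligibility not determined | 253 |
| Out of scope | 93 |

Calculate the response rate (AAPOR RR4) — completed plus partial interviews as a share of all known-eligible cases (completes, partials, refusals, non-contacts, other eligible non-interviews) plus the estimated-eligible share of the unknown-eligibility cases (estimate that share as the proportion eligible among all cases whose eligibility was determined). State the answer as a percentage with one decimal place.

26.2%

Top: 162 + 23 = 185
Known eligible: 162 + 23 + 137 + 140 + 31 = 493
e = 493 / (493 + 93) = 493 / 586 = 0.8413
Eligible share of unknowns: 0.8413 × 253 = 212.85
Denominator: 493 + 212.85 = 705.85
RR4 = 185 / 705.85 = 0.2621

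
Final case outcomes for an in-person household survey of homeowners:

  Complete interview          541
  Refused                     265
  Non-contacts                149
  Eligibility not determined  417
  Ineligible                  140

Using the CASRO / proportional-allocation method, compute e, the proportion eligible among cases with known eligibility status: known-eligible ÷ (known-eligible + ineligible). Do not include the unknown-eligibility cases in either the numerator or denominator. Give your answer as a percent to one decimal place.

Known eligible: 541 + 265 + 149 = 955
e = 955 / (955 + 140) = 955 / 1095 = 0.8721

87.2%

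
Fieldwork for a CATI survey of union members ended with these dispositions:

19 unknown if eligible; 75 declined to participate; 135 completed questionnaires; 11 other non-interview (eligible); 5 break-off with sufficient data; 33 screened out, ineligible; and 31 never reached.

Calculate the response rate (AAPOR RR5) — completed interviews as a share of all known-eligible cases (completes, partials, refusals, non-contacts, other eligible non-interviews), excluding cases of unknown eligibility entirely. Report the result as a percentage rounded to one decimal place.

52.5%

Numerator → 135
Denominator → 135 + 5 + 75 + 31 + 11 = 257
RR5 = 135 / 257 = 0.5253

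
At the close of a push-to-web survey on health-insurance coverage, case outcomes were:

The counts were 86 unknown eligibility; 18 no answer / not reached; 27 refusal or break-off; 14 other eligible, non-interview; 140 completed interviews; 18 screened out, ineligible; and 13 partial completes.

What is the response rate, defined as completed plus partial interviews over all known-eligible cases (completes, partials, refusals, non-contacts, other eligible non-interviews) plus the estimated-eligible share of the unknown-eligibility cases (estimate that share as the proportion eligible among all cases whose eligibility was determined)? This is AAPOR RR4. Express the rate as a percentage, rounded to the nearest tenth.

Numerator: 140 + 13 = 153
Eligible (known): 140 + 13 + 27 + 18 + 14 = 212
e = 212 / (212 + 18) = 212 / 230 = 0.9217
e × U: 0.9217 × 86 = 79.27
Denom: 212 + 79.27 = 291.27
RR4 = 153 / 291.27 = 0.5253

52.5%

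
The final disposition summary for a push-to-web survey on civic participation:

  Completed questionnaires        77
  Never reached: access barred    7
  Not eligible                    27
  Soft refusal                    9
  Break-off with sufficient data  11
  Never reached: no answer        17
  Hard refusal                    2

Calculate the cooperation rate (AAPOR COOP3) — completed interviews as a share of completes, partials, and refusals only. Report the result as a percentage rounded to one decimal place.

77.8%

Refused = 2 + 9 = 11
No answer / not reached = 17 + 7 = 24
Numerator: 77
Denominator: 77 + 11 + 11 = 99
COOP3 = 77 / 99 = 0.7778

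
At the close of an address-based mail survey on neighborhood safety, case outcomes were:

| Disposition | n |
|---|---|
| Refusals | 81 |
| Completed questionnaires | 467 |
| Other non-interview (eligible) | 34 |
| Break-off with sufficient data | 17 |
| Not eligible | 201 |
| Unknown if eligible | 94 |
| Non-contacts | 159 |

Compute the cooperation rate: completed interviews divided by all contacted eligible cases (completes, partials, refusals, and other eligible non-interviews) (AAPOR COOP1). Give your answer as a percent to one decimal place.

78.0%

Numerator = 467
Base = 467 + 17 + 81 + 34 = 599
COOP1 = 467 / 599 = 0.7796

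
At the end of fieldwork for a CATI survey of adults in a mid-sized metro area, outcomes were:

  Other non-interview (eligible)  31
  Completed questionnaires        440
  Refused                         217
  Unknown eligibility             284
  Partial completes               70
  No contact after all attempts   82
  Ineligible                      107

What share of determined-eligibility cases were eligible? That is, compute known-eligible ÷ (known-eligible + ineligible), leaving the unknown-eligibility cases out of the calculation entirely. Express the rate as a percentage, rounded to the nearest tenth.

Determined eligible = 440 + 70 + 217 + 82 + 31 = 840
e = 840 / (840 + 107) = 840 / 947 = 0.8870

88.7%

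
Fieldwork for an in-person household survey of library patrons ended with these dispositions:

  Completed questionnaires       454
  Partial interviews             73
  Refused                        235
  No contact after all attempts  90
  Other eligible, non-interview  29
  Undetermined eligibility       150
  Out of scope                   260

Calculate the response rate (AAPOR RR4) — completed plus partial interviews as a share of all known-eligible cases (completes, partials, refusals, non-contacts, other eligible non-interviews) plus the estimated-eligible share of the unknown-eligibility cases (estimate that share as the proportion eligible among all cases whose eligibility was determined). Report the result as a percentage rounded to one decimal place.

Numerator → 454 + 73 = 527
Known eligible → 454 + 73 + 235 + 90 + 29 = 881
e = 881 / (881 + 260) = 881 / 1141 = 0.7721
Estimated eligible among unknowns → 0.7721 × 150 = 115.81
Denom → 881 + 115.81 = 996.81
RR4 = 527 / 996.81 = 0.5287

52.9%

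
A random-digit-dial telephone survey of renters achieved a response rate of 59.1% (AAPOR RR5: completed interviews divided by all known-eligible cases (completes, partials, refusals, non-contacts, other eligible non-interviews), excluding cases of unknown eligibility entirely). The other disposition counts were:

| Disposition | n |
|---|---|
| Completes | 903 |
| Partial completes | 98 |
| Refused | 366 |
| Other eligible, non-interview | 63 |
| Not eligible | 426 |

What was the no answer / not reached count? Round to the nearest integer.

RR5 = 903 / D = 0.591
D = 903 / 0.591 = 1527.9
Remaining denominator categories sum to 1430
no answer / not reached = 1527.9 − 1430 ≈ 98

98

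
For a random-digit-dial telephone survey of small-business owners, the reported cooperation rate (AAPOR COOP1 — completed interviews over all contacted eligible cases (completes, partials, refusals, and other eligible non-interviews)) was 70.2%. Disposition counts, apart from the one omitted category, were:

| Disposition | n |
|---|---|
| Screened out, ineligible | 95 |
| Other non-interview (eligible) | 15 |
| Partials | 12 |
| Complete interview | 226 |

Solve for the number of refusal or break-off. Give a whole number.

69

COOP1 = 226 / D = 0.702
D = 226 / 0.702 = 321.9
Rest of base = 253
refusal or break-off = 321.9 − 253 ≈ 69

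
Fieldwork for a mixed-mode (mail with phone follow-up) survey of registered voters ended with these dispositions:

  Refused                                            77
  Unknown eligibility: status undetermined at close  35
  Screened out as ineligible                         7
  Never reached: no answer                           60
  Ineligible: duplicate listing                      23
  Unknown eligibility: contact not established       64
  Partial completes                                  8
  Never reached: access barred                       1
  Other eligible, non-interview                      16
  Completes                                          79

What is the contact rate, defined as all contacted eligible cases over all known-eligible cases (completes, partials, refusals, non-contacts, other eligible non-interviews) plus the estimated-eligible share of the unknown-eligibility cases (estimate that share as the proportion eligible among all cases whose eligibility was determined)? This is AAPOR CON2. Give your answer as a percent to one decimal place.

54.7%

No answer / not reached = 60 + 1 = 61
Unknown eligibility = 64 + 35 = 99
Out of scope = 7 + 23 = 30
Num → 79 + 8 + 77 + 16 = 180
Known eligible → 79 + 8 + 77 + 61 + 16 = 241
e = 241 / (241 + 30) = 241 / 271 = 0.8893
e × U → 0.8893 × 99 = 88.04
Base → 241 + 88.04 = 329.04
CON2 = 180 / 329.04 = 0.5470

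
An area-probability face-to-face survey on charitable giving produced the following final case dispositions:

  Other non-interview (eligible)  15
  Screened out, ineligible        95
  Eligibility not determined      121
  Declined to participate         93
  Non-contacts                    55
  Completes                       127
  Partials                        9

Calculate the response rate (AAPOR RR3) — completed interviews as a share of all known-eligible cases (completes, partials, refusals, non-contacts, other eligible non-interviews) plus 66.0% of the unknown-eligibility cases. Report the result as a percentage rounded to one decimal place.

33.5%

Num = 127
Eligible (known) = 127 + 9 + 93 + 55 + 15 = 299
Eligible share of unknowns = 0.6600 × 121 = 79.86
Denom = 299 + 79.86 = 378.86
RR3 = 127 / 378.86 = 0.3352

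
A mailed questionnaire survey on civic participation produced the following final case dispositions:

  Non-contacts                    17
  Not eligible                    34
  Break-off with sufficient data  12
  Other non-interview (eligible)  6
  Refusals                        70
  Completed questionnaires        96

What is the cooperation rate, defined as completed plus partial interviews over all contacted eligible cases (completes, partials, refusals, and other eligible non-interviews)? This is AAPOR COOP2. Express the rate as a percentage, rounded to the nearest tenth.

Numerator = 96 + 12 = 108
Denominator = 96 + 12 + 70 + 6 = 184
COOP2 = 108 / 184 = 0.5870

58.7%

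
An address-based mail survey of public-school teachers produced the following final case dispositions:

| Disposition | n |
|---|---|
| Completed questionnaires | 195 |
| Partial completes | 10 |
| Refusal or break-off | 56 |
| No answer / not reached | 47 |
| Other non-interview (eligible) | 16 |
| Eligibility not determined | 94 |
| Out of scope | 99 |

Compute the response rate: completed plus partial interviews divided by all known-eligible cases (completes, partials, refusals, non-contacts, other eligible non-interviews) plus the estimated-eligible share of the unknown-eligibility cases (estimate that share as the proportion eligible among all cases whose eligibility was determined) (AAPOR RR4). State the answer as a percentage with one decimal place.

51.8%

Numerator: 195 + 10 = 205
Known eligible: 195 + 10 + 56 + 47 + 16 = 324
e = 324 / (324 + 99) = 324 / 423 = 0.7660
e × U: 0.7660 × 94 = 72.00
Base: 324 + 72.00 = 396.00
RR4 = 205 / 396.00 = 0.5177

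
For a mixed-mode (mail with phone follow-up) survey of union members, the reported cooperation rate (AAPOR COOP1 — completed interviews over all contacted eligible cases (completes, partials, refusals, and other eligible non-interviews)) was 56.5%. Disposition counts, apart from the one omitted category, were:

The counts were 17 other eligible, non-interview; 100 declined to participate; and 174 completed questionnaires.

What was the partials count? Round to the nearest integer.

17

COOP1 = 174 / D = 0.565
D = 174 / 0.565 = 308.0
Rest of base = 291
partials = 308.0 − 291 ≈ 17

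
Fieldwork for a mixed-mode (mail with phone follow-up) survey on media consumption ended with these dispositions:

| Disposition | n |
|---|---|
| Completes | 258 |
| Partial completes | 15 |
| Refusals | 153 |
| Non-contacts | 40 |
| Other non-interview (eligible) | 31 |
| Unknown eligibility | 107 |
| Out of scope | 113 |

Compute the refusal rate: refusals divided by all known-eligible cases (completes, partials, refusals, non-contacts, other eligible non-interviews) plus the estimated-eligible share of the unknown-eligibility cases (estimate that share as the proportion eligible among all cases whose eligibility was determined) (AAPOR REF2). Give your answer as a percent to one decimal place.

26.2%

Top: 153
Known eligible: 258 + 15 + 153 + 40 + 31 = 497
e = 497 / (497 + 113) = 497 / 610 = 0.8148
Eligible share of unknowns: 0.8148 × 107 = 87.18
Base: 497 + 87.18 = 584.18
REF2 = 153 / 584.18 = 0.2619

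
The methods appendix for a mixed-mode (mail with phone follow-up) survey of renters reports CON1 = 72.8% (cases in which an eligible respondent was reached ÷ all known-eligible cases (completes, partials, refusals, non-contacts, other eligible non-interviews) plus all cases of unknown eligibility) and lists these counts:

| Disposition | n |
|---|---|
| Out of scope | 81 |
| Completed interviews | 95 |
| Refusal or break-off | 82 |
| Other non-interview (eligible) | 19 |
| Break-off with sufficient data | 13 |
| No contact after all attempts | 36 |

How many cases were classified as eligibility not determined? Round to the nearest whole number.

42

Numerator = 95 + 13 + 82 + 19 = 209
CON1 = 209 / D = 0.728
D = 209 / 0.728 = 287.1
Remaining denominator categories sum to 245
eligibility not determined = 287.1 − 245 ≈ 42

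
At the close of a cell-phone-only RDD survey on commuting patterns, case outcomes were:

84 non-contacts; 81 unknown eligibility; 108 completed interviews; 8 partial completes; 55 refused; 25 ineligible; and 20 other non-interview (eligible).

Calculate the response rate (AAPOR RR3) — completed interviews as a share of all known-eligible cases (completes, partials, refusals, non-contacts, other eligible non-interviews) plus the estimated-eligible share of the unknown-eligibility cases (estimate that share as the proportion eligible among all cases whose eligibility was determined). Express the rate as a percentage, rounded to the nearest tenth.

30.9%

Num → 108
Eligible (known) → 108 + 8 + 55 + 84 + 20 = 275
e = 275 / (275 + 25) = 275 / 300 = 0.9167
e × U → 0.9167 × 81 = 74.25
Denom → 275 + 74.25 = 349.25
RR3 = 108 / 349.25 = 0.3092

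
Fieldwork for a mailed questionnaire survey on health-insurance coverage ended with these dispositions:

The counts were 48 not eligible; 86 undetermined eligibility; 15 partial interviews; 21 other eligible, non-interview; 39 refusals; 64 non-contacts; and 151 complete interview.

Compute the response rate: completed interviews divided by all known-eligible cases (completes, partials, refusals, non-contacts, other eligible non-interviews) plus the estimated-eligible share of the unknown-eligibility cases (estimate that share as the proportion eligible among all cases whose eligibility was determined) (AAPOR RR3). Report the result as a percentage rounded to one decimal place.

41.5%

Numerator → 151
Determined eligible → 151 + 15 + 39 + 64 + 21 = 290
e = 290 / (290 + 48) = 290 / 338 = 0.8580
Estimated eligible among unknowns → 0.8580 × 86 = 73.79
Denom → 290 + 73.79 = 363.79
RR3 = 151 / 363.79 = 0.4151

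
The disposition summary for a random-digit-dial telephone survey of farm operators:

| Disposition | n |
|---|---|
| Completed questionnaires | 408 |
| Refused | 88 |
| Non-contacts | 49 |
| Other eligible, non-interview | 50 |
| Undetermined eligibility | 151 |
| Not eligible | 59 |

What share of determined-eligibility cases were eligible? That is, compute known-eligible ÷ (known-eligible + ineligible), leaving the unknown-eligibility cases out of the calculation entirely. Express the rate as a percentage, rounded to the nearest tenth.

Eligible (known): 408 + 88 + 49 + 50 = 595
e = 595 / (595 + 59) = 595 / 654 = 0.9098

91.0%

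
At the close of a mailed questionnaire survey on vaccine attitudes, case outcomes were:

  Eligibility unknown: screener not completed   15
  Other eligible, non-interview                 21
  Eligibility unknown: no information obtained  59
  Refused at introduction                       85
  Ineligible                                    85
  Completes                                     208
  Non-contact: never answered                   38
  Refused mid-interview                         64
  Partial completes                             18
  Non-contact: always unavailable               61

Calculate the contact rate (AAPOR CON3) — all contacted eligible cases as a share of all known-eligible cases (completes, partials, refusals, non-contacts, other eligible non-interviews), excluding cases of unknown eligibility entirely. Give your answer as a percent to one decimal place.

80.0%

Refusal or break-off = 85 + 64 = 149
No answer / not reached = 38 + 61 = 99
Eligibility not determined = 15 + 59 = 74
Num: 208 + 18 + 149 + 21 = 396
Denom: 208 + 18 + 149 + 99 + 21 = 495
CON3 = 396 / 495 = 0.8000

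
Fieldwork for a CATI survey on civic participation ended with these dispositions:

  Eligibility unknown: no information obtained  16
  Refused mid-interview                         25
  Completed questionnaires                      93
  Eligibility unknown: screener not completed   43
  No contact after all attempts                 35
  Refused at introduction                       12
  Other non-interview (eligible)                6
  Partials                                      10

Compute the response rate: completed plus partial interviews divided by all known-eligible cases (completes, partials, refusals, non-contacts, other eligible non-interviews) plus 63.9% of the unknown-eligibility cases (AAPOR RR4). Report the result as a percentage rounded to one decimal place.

Refused = 12 + 25 = 37
Eligibility not determined = 43 + 16 = 59
Top: 93 + 10 = 103
Determined eligible: 93 + 10 + 37 + 35 + 6 = 181
Eligible share of unknowns: 0.6390 × 59 = 37.70
Denom: 181 + 37.70 = 218.70
RR4 = 103 / 218.70 = 0.4710

47.1%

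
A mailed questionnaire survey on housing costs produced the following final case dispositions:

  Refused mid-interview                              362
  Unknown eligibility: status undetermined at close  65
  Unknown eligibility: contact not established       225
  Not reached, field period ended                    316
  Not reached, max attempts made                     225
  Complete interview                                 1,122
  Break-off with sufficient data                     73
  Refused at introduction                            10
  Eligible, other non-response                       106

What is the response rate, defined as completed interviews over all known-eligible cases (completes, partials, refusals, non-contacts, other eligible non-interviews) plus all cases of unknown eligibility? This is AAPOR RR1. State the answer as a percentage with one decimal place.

44.8%

Refusals = 10 + 362 = 372
No contact after all attempts = 316 + 225 = 541
Undetermined eligibility = 225 + 65 = 290
Numerator = 1122
Denom = 1122 + 73 + 372 + 541 + 106 + 290 = 2504
RR1 = 1122 / 2504 = 0.4481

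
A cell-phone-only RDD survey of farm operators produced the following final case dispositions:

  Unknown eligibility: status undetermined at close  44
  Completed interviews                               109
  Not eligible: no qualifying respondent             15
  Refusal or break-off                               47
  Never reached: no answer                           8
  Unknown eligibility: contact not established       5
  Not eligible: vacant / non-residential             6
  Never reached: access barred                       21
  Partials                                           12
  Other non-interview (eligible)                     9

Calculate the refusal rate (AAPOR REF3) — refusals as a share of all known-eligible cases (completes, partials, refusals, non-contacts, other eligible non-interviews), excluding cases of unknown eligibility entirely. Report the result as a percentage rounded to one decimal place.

22.8%

No contact after all attempts = 8 + 21 = 29
Undetermined eligibility = 5 + 44 = 49
Out of scope = 15 + 6 = 21
Num = 47
Denominator = 109 + 12 + 47 + 29 + 9 = 206
REF3 = 47 / 206 = 0.2282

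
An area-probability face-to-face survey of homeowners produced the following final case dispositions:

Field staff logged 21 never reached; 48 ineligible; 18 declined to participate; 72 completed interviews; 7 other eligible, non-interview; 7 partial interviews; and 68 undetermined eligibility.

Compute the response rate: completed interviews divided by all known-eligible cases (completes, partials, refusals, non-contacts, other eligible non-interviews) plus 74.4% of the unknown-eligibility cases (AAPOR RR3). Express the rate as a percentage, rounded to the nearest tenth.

Num → 72
Known eligible → 72 + 7 + 18 + 21 + 7 = 125
Estimated eligible among unknowns → 0.7440 × 68 = 50.59
Denominator → 125 + 50.59 = 175.59
RR3 = 72 / 175.59 = 0.4100

41.0%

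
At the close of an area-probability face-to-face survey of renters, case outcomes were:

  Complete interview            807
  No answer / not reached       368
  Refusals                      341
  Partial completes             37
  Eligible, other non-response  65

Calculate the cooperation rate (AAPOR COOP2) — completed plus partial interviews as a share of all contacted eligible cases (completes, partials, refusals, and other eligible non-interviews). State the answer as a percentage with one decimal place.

Num = 807 + 37 = 844
Denominator = 807 + 37 + 341 + 65 = 1250
COOP2 = 844 / 1250 = 0.6752

67.5%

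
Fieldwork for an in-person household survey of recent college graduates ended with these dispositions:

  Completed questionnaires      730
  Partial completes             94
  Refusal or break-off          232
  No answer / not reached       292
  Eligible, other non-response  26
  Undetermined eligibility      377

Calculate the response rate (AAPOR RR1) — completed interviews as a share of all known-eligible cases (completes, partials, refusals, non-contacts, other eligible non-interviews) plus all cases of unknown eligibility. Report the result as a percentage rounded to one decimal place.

41.7%

Top: 730
Base: 730 + 94 + 232 + 292 + 26 + 377 = 1751
RR1 = 730 / 1751 = 0.4169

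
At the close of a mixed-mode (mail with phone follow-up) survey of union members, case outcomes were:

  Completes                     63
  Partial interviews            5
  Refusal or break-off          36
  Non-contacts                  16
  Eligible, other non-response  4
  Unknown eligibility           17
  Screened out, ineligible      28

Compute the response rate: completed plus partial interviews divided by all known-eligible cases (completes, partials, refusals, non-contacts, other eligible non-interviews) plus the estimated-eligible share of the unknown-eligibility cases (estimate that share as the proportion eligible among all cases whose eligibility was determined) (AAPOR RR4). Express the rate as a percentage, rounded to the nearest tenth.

49.3%

Num = 63 + 5 = 68
Known eligible = 63 + 5 + 36 + 16 + 4 = 124
e = 124 / (124 + 28) = 124 / 152 = 0.8158
e × U = 0.8158 × 17 = 13.87
Denom = 124 + 13.87 = 137.87
RR4 = 68 / 137.87 = 0.4932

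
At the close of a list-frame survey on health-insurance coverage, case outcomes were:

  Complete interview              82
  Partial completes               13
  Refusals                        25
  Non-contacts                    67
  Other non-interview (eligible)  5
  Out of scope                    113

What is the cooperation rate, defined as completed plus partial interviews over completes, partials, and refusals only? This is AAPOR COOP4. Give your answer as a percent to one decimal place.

Num = 82 + 13 = 95
Denominator = 82 + 13 + 25 = 120
COOP4 = 95 / 120 = 0.7917

79.2%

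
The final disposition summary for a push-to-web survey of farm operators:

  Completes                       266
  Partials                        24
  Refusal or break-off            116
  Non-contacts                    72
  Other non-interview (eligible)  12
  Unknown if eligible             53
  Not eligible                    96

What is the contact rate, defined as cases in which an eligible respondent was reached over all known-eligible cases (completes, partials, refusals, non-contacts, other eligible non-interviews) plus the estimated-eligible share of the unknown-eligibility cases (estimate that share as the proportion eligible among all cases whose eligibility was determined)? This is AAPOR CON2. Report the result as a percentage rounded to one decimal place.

78.2%

Num: 266 + 24 + 116 + 12 = 418
Eligible (known): 266 + 24 + 116 + 72 + 12 = 490
e = 490 / (490 + 96) = 490 / 586 = 0.8362
e × U: 0.8362 × 53 = 44.32
Denominator: 490 + 44.32 = 534.32
CON2 = 418 / 534.32 = 0.7823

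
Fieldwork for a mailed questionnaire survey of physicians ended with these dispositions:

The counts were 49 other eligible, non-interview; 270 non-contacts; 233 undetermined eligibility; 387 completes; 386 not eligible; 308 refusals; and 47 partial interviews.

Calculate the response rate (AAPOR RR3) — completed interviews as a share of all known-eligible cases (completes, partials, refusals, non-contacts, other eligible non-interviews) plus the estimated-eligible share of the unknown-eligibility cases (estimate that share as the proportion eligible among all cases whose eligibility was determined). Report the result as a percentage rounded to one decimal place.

Numerator = 387
Known eligible = 387 + 47 + 308 + 270 + 49 = 1061
e = 1061 / (1061 + 386) = 1061 / 1447 = 0.7332
Estimated eligible among unknowns = 0.7332 × 233 = 170.84
Denominator = 1061 + 170.84 = 1231.84
RR3 = 387 / 1231.84 = 0.3142

31.4%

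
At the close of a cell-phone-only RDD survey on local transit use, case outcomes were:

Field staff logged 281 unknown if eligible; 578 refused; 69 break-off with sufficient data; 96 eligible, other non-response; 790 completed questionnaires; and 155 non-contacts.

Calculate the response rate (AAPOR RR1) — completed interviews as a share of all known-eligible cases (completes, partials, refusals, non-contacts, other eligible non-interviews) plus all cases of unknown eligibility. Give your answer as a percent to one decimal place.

Num = 790
Denominator = 790 + 69 + 578 + 155 + 96 + 281 = 1969
RR1 = 790 / 1969 = 0.4012

40.1%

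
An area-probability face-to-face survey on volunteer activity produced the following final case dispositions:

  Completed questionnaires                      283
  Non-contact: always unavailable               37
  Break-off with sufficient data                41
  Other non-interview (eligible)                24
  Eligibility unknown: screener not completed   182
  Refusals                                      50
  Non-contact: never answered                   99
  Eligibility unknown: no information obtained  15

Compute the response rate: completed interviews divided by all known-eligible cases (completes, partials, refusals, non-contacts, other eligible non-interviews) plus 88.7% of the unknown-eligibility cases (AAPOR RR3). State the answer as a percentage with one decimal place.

39.9%

Never reached = 99 + 37 = 136
Eligibility not determined = 182 + 15 = 197
Top = 283
Known eligible = 283 + 41 + 50 + 136 + 24 = 534
Estimated eligible among unknowns = 0.8870 × 197 = 174.74
Denominator = 534 + 174.74 = 708.74
RR3 = 283 / 708.74 = 0.3993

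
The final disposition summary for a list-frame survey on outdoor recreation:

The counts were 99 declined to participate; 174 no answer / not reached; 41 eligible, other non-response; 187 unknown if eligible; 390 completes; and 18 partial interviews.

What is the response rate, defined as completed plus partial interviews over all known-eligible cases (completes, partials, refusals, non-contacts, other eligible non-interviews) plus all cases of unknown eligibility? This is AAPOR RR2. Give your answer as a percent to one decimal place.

44.9%

Numerator = 390 + 18 = 408
Base = 390 + 18 + 99 + 174 + 41 + 187 = 909
RR2 = 408 / 909 = 0.4488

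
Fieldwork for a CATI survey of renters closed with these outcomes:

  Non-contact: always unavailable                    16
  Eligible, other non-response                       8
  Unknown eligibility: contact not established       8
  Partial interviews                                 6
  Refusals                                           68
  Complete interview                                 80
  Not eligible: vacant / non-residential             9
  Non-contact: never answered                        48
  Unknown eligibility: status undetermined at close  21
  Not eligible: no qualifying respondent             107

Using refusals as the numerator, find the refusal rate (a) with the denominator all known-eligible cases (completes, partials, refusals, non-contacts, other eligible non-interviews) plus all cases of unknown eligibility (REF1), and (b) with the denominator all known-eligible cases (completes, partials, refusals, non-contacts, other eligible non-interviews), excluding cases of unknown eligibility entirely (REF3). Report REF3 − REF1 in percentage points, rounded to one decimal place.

3.4

No contact after all attempts = 48 + 16 = 64
Unknown if eligible = 8 + 21 = 29
Not eligible = 107 + 9 = 116
Top = 68
Denominator = 80 + 6 + 68 + 64 + 8 + 29 = 255
REF1 = 68 / 255 = 0.2667
Denominator = 80 + 6 + 68 + 64 + 8 = 226
REF3 = 68 / 226 = 0.3009
Difference = 30.09 − 26.67 = 3.42 percentage points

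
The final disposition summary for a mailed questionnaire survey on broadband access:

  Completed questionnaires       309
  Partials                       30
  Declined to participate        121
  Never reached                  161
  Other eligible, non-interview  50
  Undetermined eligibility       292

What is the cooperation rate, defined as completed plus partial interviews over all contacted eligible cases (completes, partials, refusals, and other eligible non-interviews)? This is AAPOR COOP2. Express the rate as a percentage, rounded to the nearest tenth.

Numerator → 309 + 30 = 339
Denom → 309 + 30 + 121 + 50 = 510
COOP2 = 339 / 510 = 0.6647

66.5%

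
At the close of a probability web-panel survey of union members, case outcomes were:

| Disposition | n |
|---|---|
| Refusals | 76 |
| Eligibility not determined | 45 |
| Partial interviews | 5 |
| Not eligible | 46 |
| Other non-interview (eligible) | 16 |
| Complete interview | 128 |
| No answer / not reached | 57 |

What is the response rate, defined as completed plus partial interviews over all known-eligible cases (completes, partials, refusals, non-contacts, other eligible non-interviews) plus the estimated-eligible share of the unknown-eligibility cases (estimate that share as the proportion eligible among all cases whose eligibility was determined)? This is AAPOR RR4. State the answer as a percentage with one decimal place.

41.5%

Num = 128 + 5 = 133
Known eligible = 128 + 5 + 76 + 57 + 16 = 282
e = 282 / (282 + 46) = 282 / 328 = 0.8598
e × U = 0.8598 × 45 = 38.69
Base = 282 + 38.69 = 320.69
RR4 = 133 / 320.69 = 0.4147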